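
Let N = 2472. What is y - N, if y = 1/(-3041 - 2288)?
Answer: -13173289/5329 ≈ -2472.0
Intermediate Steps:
y = -1/5329 (y = 1/(-5329) = -1/5329 ≈ -0.00018765)
y - N = -1/5329 - 1*2472 = -1/5329 - 2472 = -13173289/5329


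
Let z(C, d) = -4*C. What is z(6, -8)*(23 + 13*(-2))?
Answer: 72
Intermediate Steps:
z(6, -8)*(23 + 13*(-2)) = (-4*6)*(23 + 13*(-2)) = -24*(23 - 26) = -24*(-3) = 72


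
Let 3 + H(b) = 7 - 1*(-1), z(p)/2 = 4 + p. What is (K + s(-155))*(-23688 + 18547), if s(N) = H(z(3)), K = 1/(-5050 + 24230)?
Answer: -493027041/19180 ≈ -25705.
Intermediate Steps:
K = 1/19180 ≈ 5.2138e-5
z(p) = 8 + 2*p (z(p) = 2*(4 + p) = 8 + 2*p)
H(b) = 5 (H(b) = -3 + (7 - 1*(-1)) = -3 + (7 + 1) = -3 + 8 = 5)
s(N) = 5
(K + s(-155))*(-23688 + 18547) = (1/19180 + 5)*(-23688 + 18547) = (95901/19180)*(-5141) = -493027041/19180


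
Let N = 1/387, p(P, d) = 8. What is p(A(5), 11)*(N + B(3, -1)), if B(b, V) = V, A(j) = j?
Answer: -3088/387 ≈ -7.9793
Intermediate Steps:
N = 1/387 ≈ 0.0025840
p(A(5), 11)*(N + B(3, -1)) = 8*(1/387 - 1) = 8*(-386/387) = -3088/387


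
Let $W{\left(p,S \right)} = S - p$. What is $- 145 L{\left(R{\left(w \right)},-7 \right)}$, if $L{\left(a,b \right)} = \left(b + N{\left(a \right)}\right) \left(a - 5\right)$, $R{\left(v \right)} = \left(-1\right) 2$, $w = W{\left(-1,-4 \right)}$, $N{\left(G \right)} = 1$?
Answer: $-6090$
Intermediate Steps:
$w = -3$ ($w = -4 - -1 = -4 + 1 = -3$)
$R{\left(v \right)} = -2$
$L{\left(a,b \right)} = \left(1 + b\right) \left(-5 + a\right)$ ($L{\left(a,b \right)} = \left(b + 1\right) \left(a - 5\right) = \left(1 + b\right) \left(-5 + a\right)$)
$- 145 L{\left(R{\left(w \right)},-7 \right)} = - 145 \left(-5 - 2 - -35 - -14\right) = - 145 \left(-5 - 2 + 35 + 14\right) = \left(-145\right) 42 = -6090$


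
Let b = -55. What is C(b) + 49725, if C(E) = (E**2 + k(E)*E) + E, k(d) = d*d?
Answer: -113680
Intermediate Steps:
k(d) = d**2
C(E) = E + E**2 + E**3 (C(E) = (E**2 + E**2*E) + E = (E**2 + E**3) + E = E + E**2 + E**3)
C(b) + 49725 = -55*(1 - 55 + (-55)**2) + 49725 = -55*(1 - 55 + 3025) + 49725 = -55*2971 + 49725 = -163405 + 49725 = -113680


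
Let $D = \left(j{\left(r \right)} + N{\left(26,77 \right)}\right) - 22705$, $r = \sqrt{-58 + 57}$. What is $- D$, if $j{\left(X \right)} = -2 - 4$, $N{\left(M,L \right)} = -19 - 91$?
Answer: $22821$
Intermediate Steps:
$N{\left(M,L \right)} = -110$
$r = i$ ($r = \sqrt{-1} = i \approx 1.0 i$)
$j{\left(X \right)} = -6$ ($j{\left(X \right)} = -2 - 4 = -6$)
$D = -22821$ ($D = \left(-6 - 110\right) - 22705 = -116 - 22705 = -22821$)
$- D = \left(-1\right) \left(-22821\right) = 22821$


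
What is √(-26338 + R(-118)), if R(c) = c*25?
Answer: 2*I*√7322 ≈ 171.14*I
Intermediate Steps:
R(c) = 25*c
√(-26338 + R(-118)) = √(-26338 + 25*(-118)) = √(-26338 - 2950) = √(-29288) = 2*I*√7322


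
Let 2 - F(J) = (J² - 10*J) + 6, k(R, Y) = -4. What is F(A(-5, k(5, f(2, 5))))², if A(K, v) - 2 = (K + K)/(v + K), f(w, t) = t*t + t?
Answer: 1993744/6561 ≈ 303.88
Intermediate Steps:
f(w, t) = t + t² (f(w, t) = t² + t = t + t²)
A(K, v) = 2 + 2*K/(K + v) (A(K, v) = 2 + (K + K)/(v + K) = 2 + (2*K)/(K + v) = 2 + 2*K/(K + v))
F(J) = -4 - J² + 10*J (F(J) = 2 - ((J² - 10*J) + 6) = 2 - (6 + J² - 10*J) = 2 + (-6 - J² + 10*J) = -4 - J² + 10*J)
F(A(-5, k(5, f(2, 5))))² = (-4 - (2*(-4 + 2*(-5))/(-5 - 4))² + 10*(2*(-4 + 2*(-5))/(-5 - 4)))² = (-4 - (2*(-4 - 10)/(-9))² + 10*(2*(-4 - 10)/(-9)))² = (-4 - (2*(-⅑)*(-14))² + 10*(2*(-⅑)*(-14)))² = (-4 - (28/9)² + 10*(28/9))² = (-4 - 1*784/81 + 280/9)² = (-4 - 784/81 + 280/9)² = (1412/81)² = 1993744/6561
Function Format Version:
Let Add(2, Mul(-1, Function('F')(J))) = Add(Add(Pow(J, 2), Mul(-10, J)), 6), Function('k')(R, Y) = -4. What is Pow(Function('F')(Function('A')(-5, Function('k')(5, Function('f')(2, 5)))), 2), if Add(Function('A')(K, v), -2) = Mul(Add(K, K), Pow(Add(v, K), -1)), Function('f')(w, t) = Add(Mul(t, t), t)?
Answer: Rational(1993744, 6561) ≈ 303.88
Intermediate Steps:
Function('f')(w, t) = Add(t, Pow(t, 2)) (Function('f')(w, t) = Add(Pow(t, 2), t) = Add(t, Pow(t, 2)))
Function('A')(K, v) = Add(2, Mul(2, K, Pow(Add(K, v), -1))) (Function('A')(K, v) = Add(2, Mul(Add(K, K), Pow(Add(v, K), -1))) = Add(2, Mul(Mul(2, K), Pow(Add(K, v), -1))) = Add(2, Mul(2, K, Pow(Add(K, v), -1))))
Function('F')(J) = Add(-4, Mul(-1, Pow(J, 2)), Mul(10, J)) (Function('F')(J) = Add(2, Mul(-1, Add(Add(Pow(J, 2), Mul(-10, J)), 6))) = Add(2, Mul(-1, Add(6, Pow(J, 2), Mul(-10, J)))) = Add(2, Add(-6, Mul(-1, Pow(J, 2)), Mul(10, J))) = Add(-4, Mul(-1, Pow(J, 2)), Mul(10, J)))
Pow(Function('F')(Function('A')(-5, Function('k')(5, Function('f')(2, 5)))), 2) = Pow(Add(-4, Mul(-1, Pow(Mul(2, Pow(Add(-5, -4), -1), Add(-4, Mul(2, -5))), 2)), Mul(10, Mul(2, Pow(Add(-5, -4), -1), Add(-4, Mul(2, -5))))), 2) = Pow(Add(-4, Mul(-1, Pow(Mul(2, Pow(-9, -1), Add(-4, -10)), 2)), Mul(10, Mul(2, Pow(-9, -1), Add(-4, -10)))), 2) = Pow(Add(-4, Mul(-1, Pow(Mul(2, Rational(-1, 9), -14), 2)), Mul(10, Mul(2, Rational(-1, 9), -14))), 2) = Pow(Add(-4, Mul(-1, Pow(Rational(28, 9), 2)), Mul(10, Rational(28, 9))), 2) = Pow(Add(-4, Mul(-1, Rational(784, 81)), Rational(280, 9)), 2) = Pow(Add(-4, Rational(-784, 81), Rational(280, 9)), 2) = Pow(Rational(1412, 81), 2) = Rational(1993744, 6561)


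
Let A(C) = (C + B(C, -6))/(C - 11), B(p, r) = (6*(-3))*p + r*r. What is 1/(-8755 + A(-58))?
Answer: -69/605117 ≈ -0.00011403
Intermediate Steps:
B(p, r) = r**2 - 18*p (B(p, r) = -18*p + r**2 = r**2 - 18*p)
A(C) = (36 - 17*C)/(-11 + C) (A(C) = (C + ((-6)**2 - 18*C))/(C - 11) = (C + (36 - 18*C))/(-11 + C) = (36 - 17*C)/(-11 + C))
1/(-8755 + A(-58)) = 1/(-8755 + (36 - 17*(-58))/(-11 - 58)) = 1/(-8755 + (36 + 986)/(-69)) = 1/(-8755 - 1/69*1022) = 1/(-8755 - 1022/69) = 1/(-605117/69) = -69/605117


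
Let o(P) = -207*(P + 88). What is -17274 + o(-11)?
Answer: -33213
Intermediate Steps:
o(P) = -18216 - 207*P (o(P) = -207*(88 + P) = -18216 - 207*P)
-17274 + o(-11) = -17274 + (-18216 - 207*(-11)) = -17274 + (-18216 + 2277) = -17274 - 15939 = -33213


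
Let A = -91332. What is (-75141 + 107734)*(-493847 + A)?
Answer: -19072739147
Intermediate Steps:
(-75141 + 107734)*(-493847 + A) = (-75141 + 107734)*(-493847 - 91332) = 32593*(-585179) = -19072739147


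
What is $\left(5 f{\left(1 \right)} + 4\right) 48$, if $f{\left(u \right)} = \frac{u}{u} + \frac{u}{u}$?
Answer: $672$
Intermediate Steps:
$f{\left(u \right)} = 2$ ($f{\left(u \right)} = 1 + 1 = 2$)
$\left(5 f{\left(1 \right)} + 4\right) 48 = \left(5 \cdot 2 + 4\right) 48 = \left(10 + 4\right) 48 = 14 \cdot 48 = 672$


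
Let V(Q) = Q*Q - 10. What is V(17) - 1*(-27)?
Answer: 306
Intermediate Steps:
V(Q) = -10 + Q**2 (V(Q) = Q**2 - 10 = -10 + Q**2)
V(17) - 1*(-27) = (-10 + 17**2) - 1*(-27) = (-10 + 289) + 27 = 279 + 27 = 306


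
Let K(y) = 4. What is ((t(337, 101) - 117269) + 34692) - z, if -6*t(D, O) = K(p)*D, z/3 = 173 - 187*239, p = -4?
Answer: 152275/3 ≈ 50758.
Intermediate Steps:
z = -133560 (z = 3*(173 - 187*239) = 3*(173 - 44693) = 3*(-44520) = -133560)
t(D, O) = -2*D/3
((t(337, 101) - 117269) + 34692) - z = ((-2/3*337 - 117269) + 34692) - 1*(-133560) = ((-674/3 - 117269) + 34692) + 133560 = (-352481/3 + 34692) + 133560 = -248405/3 + 133560 = 152275/3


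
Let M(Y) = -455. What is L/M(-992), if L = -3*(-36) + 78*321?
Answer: -25146/455 ≈ -55.266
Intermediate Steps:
L = 25146 (L = 108 + 25038 = 25146)
L/M(-992) = 25146/(-455) = 25146*(-1/455) = -25146/455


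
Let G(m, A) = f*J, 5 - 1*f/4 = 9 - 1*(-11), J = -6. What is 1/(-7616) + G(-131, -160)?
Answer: 2741759/7616 ≈ 360.00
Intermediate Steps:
f = -60 (f = 20 - 4*(9 - 1*(-11)) = 20 - 4*(9 + 11) = 20 - 4*20 = 20 - 80 = -60)
G(m, A) = 360 (G(m, A) = -60*(-6) = 360)
1/(-7616) + G(-131, -160) = 1/(-7616) + 360 = -1/7616 + 360 = 2741759/7616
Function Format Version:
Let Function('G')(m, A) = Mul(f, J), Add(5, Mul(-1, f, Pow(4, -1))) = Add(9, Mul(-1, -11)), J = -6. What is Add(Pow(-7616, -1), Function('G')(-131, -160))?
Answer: Rational(2741759, 7616) ≈ 360.00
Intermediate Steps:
f = -60 (f = Add(20, Mul(-4, Add(9, Mul(-1, -11)))) = Add(20, Mul(-4, Add(9, 11))) = Add(20, Mul(-4, 20)) = Add(20, -80) = -60)
Function('G')(m, A) = 360 (Function('G')(m, A) = Mul(-60, -6) = 360)
Add(Pow(-7616, -1), Function('G')(-131, -160)) = Add(Pow(-7616, -1), 360) = Add(Rational(-1, 7616), 360) = Rational(2741759, 7616)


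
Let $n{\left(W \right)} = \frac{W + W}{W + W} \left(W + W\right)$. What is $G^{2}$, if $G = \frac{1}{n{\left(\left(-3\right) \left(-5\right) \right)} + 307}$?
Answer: $\frac{1}{113569} \approx 8.8052 \cdot 10^{-6}$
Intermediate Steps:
$n{\left(W \right)} = 2 W$ ($n{\left(W \right)} = \frac{2 W}{2 W} 2 W = 2 W \frac{1}{2 W} 2 W = 1 \cdot 2 W = 2 W$)
$G = \frac{1}{337}$ ($G = \frac{1}{2 \left(\left(-3\right) \left(-5\right)\right) + 307} = \frac{1}{2 \cdot 15 + 307} = \frac{1}{30 + 307} = \frac{1}{337} \approx 0.0029674$)
$G^{2} = \left(\frac{1}{337}\right)^{2} = \frac{1}{113569}$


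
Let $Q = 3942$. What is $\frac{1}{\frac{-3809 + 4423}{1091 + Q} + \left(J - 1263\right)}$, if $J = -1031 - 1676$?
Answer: $- \frac{5033}{19980396} \approx -0.0002519$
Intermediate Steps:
$J = -2707$ ($J = -1031 - 1676 = -2707$)
$\frac{1}{\frac{-3809 + 4423}{1091 + Q} + \left(J - 1263\right)} = \frac{1}{\frac{-3809 + 4423}{1091 + 3942} - 3970} = \frac{1}{\frac{614}{5033} - 3970} = \frac{1}{- \frac{19980396}{5033}} = - \frac{5033}{19980396}$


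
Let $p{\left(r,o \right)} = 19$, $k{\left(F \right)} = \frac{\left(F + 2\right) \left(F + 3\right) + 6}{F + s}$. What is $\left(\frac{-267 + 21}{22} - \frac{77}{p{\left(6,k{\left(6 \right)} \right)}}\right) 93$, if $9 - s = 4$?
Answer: $- \frac{296112}{209} \approx -1416.8$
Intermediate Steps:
$s = 5$ ($s = 9 - 4 = 5$)
$k{\left(F \right)} = \frac{6 + \left(2 + F\right) \left(3 + F\right)}{5 + F}$ ($k{\left(F \right)} = \frac{\left(F + 2\right) \left(F + 3\right) + 6}{F + 5} = \frac{\left(2 + F\right) \left(3 + F\right) + 6}{5 + F} = \frac{6 + \left(2 + F\right) \left(3 + F\right)}{5 + F}$)
$\left(\frac{-267 + 21}{22} - \frac{77}{p{\left(6,k{\left(6 \right)} \right)}}\right) 93 = \left(\frac{-267 + 21}{22} - \frac{77}{19}\right) 93 = \left(\left(-246\right) \frac{1}{22} - \frac{77}{19}\right) 93 = \left(- \frac{123}{11} - \frac{77}{19}\right) 93 = \left(- \frac{3184}{209}\right) 93 = - \frac{296112}{209}$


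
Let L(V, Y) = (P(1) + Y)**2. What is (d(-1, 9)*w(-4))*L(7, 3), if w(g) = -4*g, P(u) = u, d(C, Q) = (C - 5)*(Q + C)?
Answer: -12288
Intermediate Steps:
d(C, Q) = (-5 + C)*(C + Q)
L(V, Y) = (1 + Y)**2
(d(-1, 9)*w(-4))*L(7, 3) = (((-1)**2 - 5*(-1) - 5*9 - 1*9)*(-4*(-4)))*(1 + 3)**2 = ((1 + 5 - 45 - 9)*16)*4**2 = -48*16*16 = -768*16 = -12288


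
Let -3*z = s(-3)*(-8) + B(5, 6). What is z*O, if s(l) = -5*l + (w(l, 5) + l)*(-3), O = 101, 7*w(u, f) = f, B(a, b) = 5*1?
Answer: 120089/21 ≈ 5718.5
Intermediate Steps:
B(a, b) = 5
w(u, f) = f/7
s(l) = -15/7 - 8*l (s(l) = -5*l + ((⅐)*5 + l)*(-3) = -5*l + (5/7 + l)*(-3) = -5*l + (-15/7 - 3*l) = -15/7 - 8*l)
z = 1189/21 (z = -((-15/7 - 8*(-3))*(-8) + 5)/3 = -((-15/7 + 24)*(-8) + 5)/3 = -((153/7)*(-8) + 5)/3 = -(-1224/7 + 5)/3 = -⅓*(-1189/7) = 1189/21 ≈ 56.619)
z*O = (1189/21)*101 = 120089/21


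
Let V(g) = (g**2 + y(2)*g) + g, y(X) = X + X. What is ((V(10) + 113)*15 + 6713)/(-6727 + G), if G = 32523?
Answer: 5329/12898 ≈ 0.41316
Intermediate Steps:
y(X) = 2*X
V(g) = g**2 + 5*g (V(g) = (g**2 + (2*2)*g) + g = (g**2 + 4*g) + g = g**2 + 5*g)
((V(10) + 113)*15 + 6713)/(-6727 + G) = ((10*(5 + 10) + 113)*15 + 6713)/(-6727 + 32523) = ((10*15 + 113)*15 + 6713)/25796 = ((150 + 113)*15 + 6713)*(1/25796) = (263*15 + 6713)*(1/25796) = (3945 + 6713)*(1/25796) = 10658*(1/25796) = 5329/12898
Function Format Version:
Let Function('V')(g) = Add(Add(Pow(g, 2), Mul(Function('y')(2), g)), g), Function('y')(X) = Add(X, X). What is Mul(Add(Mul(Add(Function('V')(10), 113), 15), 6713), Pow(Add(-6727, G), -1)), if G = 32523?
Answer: Rational(5329, 12898) ≈ 0.41316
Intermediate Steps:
Function('y')(X) = Mul(2, X)
Function('V')(g) = Add(Pow(g, 2), Mul(5, g)) (Function('V')(g) = Add(Add(Pow(g, 2), Mul(Mul(2, 2), g)), g) = Add(Add(Pow(g, 2), Mul(4, g)), g) = Add(Pow(g, 2), Mul(5, g)))
Mul(Add(Mul(Add(Function('V')(10), 113), 15), 6713), Pow(Add(-6727, G), -1)) = Mul(Add(Mul(Add(Mul(10, Add(5, 10)), 113), 15), 6713), Pow(Add(-6727, 32523), -1)) = Mul(Add(Mul(Add(Mul(10, 15), 113), 15), 6713), Pow(25796, -1)) = Mul(Add(Mul(Add(150, 113), 15), 6713), Rational(1, 25796)) = Mul(Add(Mul(263, 15), 6713), Rational(1, 25796)) = Mul(Add(3945, 6713), Rational(1, 25796)) = Mul(10658, Rational(1, 25796)) = Rational(5329, 12898)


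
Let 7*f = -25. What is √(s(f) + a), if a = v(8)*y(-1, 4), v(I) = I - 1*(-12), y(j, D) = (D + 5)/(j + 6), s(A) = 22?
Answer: √58 ≈ 7.6158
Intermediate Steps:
f = -25/7 (f = (⅐)*(-25) = -25/7 ≈ -3.5714)
y(j, D) = (5 + D)/(6 + j)
v(I) = 12 + I (v(I) = I + 12 = 12 + I)
a = 36 (a = (12 + 8)*((5 + 4)/(6 - 1)) = 20*(9/5) = 36)
√(s(f) + a) = √(22 + 36) = √58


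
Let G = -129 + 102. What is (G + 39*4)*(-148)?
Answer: -19092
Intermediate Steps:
G = -27
(G + 39*4)*(-148) = (-27 + 39*4)*(-148) = (-27 + 156)*(-148) = 129*(-148) = -19092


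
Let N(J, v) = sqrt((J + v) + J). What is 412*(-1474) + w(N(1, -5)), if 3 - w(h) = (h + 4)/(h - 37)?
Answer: -833194875/1372 + 41*I*sqrt(3)/1372 ≈ -6.0729e+5 + 0.05176*I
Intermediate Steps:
N(J, v) = sqrt(v + 2*J)
w(h) = 3 - (4 + h)/(-37 + h) (w(h) = 3 - (h + 4)/(h - 37) = 3 - (4 + h)/(-37 + h))
412*(-1474) + w(N(1, -5)) = 412*(-1474) + (-115 + 2*sqrt(-5 + 2*1))/(-37 + sqrt(-5 + 2*1)) = -607288 + (-115 + 2*sqrt(-5 + 2))/(-37 + sqrt(-5 + 2)) = -607288 + (-115 + 2*sqrt(-3))/(-37 + sqrt(-3)) = -607288 + (-115 + 2*(I*sqrt(3)))/(-37 + I*sqrt(3)) = -607288 + (-115 + 2*I*sqrt(3))/(-37 + I*sqrt(3))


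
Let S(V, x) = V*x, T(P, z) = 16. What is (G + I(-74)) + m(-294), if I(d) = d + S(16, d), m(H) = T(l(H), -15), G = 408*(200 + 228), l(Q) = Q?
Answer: 173382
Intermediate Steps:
G = 174624 (G = 408*428 = 174624)
m(H) = 16
I(d) = 17*d (I(d) = d + 16*d = 17*d)
(G + I(-74)) + m(-294) = (174624 + 17*(-74)) + 16 = (174624 - 1258) + 16 = 173366 + 16 = 173382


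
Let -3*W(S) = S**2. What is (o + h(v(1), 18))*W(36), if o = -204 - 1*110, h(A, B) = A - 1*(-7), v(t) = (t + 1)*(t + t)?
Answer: 130896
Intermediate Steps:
W(S) = -S**2/3
v(t) = 2*t*(1 + t) (v(t) = (1 + t)*(2*t) = 2*t*(1 + t))
h(A, B) = 7 + A (h(A, B) = A + 7 = 7 + A)
o = -314 (o = -204 - 110 = -314)
(o + h(v(1), 18))*W(36) = (-314 + (7 + 2*1*(1 + 1)))*(-1/3*36**2) = (-314 + (7 + 2*1*2))*(-1/3*1296) = (-314 + (7 + 4))*(-432) = (-314 + 11)*(-432) = -303*(-432) = 130896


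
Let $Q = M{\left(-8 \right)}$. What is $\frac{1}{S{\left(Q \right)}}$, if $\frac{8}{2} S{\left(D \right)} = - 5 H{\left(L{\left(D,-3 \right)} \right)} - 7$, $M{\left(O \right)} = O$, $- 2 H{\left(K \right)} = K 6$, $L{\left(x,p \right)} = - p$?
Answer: $\frac{2}{19} \approx 0.10526$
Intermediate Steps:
$H{\left(K \right)} = - 3 K$ ($H{\left(K \right)} = - \frac{K 6}{2} = - \frac{6 K}{2} = - 3 K$)
$Q = -8$
$S{\left(D \right)} = \frac{19}{2}$ ($S{\left(D \right)} = \frac{- 5 \left(- 3 \left(\left(-1\right) \left(-3\right)\right)\right) - 7}{4} = \frac{- 5 \left(\left(-3\right) 3\right) - 7}{4} = \frac{\left(-5\right) \left(-9\right) - 7}{4} = \frac{45 - 7}{4} = \frac{1}{4} \cdot 38 = \frac{19}{2}$)
$\frac{1}{S{\left(Q \right)}} = \frac{1}{\frac{19}{2}} = \frac{2}{19}$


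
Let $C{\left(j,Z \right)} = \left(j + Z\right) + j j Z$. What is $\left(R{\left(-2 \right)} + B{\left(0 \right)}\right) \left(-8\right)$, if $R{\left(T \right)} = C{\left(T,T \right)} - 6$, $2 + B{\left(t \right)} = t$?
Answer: $160$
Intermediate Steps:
$B{\left(t \right)} = -2 + t$
$C{\left(j,Z \right)} = Z + j + Z j^{2}$ ($C{\left(j,Z \right)} = \left(Z + j\right) + j^{2} Z = \left(Z + j\right) + Z j^{2} = Z + j + Z j^{2}$)
$R{\left(T \right)} = -6 + T^{3} + 2 T$ ($R{\left(T \right)} = \left(T + T + T T^{2}\right) - 6 = \left(T + T + T^{3}\right) - 6 = \left(T^{3} + 2 T\right) - 6 = -6 + T^{3} + 2 T$)
$\left(R{\left(-2 \right)} + B{\left(0 \right)}\right) \left(-8\right) = \left(\left(-6 + \left(-2\right)^{3} + 2 \left(-2\right)\right) + \left(-2 + 0\right)\right) \left(-8\right) = \left(\left(-6 - 8 - 4\right) - 2\right) \left(-8\right) = \left(-18 - 2\right) \left(-8\right) = \left(-20\right) \left(-8\right) = 160$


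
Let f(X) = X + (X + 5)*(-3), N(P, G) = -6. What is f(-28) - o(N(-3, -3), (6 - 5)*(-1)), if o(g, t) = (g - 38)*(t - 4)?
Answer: -179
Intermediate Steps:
o(g, t) = (-38 + g)*(-4 + t)
f(X) = -15 - 2*X (f(X) = X + (5 + X)*(-3) = X + (-15 - 3*X) = -15 - 2*X)
f(-28) - o(N(-3, -3), (6 - 5)*(-1)) = (-15 - 2*(-28)) - (152 - 38*(6 - 5)*(-1) - 4*(-6) - 6*(6 - 5)*(-1)) = (-15 + 56) - (152 - 38*(-1) + 24 - 6*(-1)) = 41 - (152 - 38*(-1) + 24 - 6*(-1)) = 41 - (152 + 38 + 24 + 6) = 41 - 1*220 = 41 - 220 = -179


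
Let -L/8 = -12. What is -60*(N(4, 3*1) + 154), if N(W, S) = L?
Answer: -15000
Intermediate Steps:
L = 96 (L = -8*(-12) = 96)
N(W, S) = 96
-60*(N(4, 3*1) + 154) = -60*(96 + 154) = -60*250 = -15000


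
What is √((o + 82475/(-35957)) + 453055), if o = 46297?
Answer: √645612155956273/35957 ≈ 706.65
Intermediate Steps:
√((o + 82475/(-35957)) + 453055) = √((46297 + 82475/(-35957)) + 453055) = √((46297 + 82475*(-1/35957)) + 453055) = √((46297 - 82475/35957) + 453055) = √(1664618754/35957 + 453055) = √(17955117389/35957) = √645612155956273/35957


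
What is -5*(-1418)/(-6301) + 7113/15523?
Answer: -65239057/97810423 ≈ -0.66700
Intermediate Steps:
-5*(-1418)/(-6301) + 7113/15523 = 7090*(-1/6301) + 7113*(1/15523) = -7090/6301 + 7113/15523 = -65239057/97810423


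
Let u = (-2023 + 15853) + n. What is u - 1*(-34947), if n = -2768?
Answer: 46009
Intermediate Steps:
u = 11062 (u = (-2023 + 15853) - 2768 = 13830 - 2768 = 11062)
u - 1*(-34947) = 11062 - 1*(-34947) = 11062 + 34947 = 46009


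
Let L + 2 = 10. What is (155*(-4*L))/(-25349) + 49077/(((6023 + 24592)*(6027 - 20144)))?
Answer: 37586456911/192204102935 ≈ 0.19555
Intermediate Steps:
L = 8 (L = -2 + 10 = 8)
(155*(-4*L))/(-25349) + 49077/(((6023 + 24592)*(6027 - 20144))) = (155*(-4*8))/(-25349) + 49077/(((6023 + 24592)*(6027 - 20144))) = (155*(-32))*(-1/25349) + 49077/((30615*(-14117))) = -4960*(-1/25349) + 49077/(-432191955) = 4960/25349 + 49077*(-1/432191955) = 4960/25349 - 861/7582315 = 37586456911/192204102935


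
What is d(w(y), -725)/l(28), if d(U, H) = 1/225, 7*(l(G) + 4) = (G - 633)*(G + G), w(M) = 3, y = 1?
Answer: -1/1089900 ≈ -9.1752e-7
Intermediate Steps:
l(G) = -4 + 2*G*(-633 + G)/7 (l(G) = -4 + ((G - 633)*(G + G))/7 = -4 + ((-633 + G)*(2*G))/7 = -4 + (2*G*(-633 + G))/7 = -4 + 2*G*(-633 + G)/7)
d(U, H) = 1/225
d(w(y), -725)/l(28) = 1/(225*(-4 - 1266/7*28 + (2/7)*28**2)) = 1/(225*(-4 - 5064 + (2/7)*784)) = 1/(225*(-4 - 5064 + 224)) = (1/225)/(-4844) = (1/225)*(-1/4844) = -1/1089900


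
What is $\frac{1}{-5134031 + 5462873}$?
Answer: $\frac{1}{328842} \approx 3.041 \cdot 10^{-6}$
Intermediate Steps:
$\frac{1}{-5134031 + 5462873} = \frac{1}{328842}$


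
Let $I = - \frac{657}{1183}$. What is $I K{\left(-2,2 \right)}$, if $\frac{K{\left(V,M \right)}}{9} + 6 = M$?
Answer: $\frac{23652}{1183} \approx 19.993$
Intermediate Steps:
$K{\left(V,M \right)} = -54 + 9 M$
$I = - \frac{657}{1183}$ ($I = \left(-657\right) \frac{1}{1183} = - \frac{657}{1183} \approx -0.55537$)
$I K{\left(-2,2 \right)} = - \frac{657 \left(-54 + 9 \cdot 2\right)}{1183} = - \frac{657 \left(-54 + 18\right)}{1183} = \left(- \frac{657}{1183}\right) \left(-36\right) = \frac{23652}{1183}$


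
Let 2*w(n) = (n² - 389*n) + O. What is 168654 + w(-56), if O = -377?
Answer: 361851/2 ≈ 1.8093e+5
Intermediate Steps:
w(n) = -377/2 + n²/2 - 389*n/2 (w(n) = ((n² - 389*n) - 377)/2 = (-377 + n² - 389*n)/2 = -377/2 + n²/2 - 389*n/2)
168654 + w(-56) = 168654 + (-377/2 + (½)*(-56)² - 389/2*(-56)) = 168654 + (-377/2 + (½)*3136 + 10892) = 168654 + (-377/2 + 1568 + 10892) = 168654 + 24543/2 = 361851/2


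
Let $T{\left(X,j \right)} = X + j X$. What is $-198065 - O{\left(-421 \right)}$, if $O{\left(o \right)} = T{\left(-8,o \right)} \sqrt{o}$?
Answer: $-198065 - 3360 i \sqrt{421} \approx -1.9807 \cdot 10^{5} - 68941.0 i$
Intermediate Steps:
$T{\left(X,j \right)} = X + X j$
$O{\left(o \right)} = \sqrt{o} \left(-8 - 8 o\right)$ ($O{\left(o \right)} = - 8 \left(1 + o\right) \sqrt{o} = \left(-8 - 8 o\right) \sqrt{o} = \sqrt{o} \left(-8 - 8 o\right)$)
$-198065 - O{\left(-421 \right)} = -198065 - 8 \sqrt{-421} \left(-1 - -421\right) = -198065 - 8 i \sqrt{421} \left(-1 + 421\right) = -198065 - 8 i \sqrt{421} \cdot 420 = -198065 - 3360 i \sqrt{421}$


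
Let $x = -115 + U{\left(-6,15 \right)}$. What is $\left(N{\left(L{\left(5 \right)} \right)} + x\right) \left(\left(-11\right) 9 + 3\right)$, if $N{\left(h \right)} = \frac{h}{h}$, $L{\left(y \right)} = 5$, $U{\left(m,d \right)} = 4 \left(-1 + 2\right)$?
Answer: $10560$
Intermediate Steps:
$U{\left(m,d \right)} = 4$ ($U{\left(m,d \right)} = 4 \cdot 1 = 4$)
$x = -111$ ($x = -115 + 4 = -111$)
$N{\left(h \right)} = 1$
$\left(N{\left(L{\left(5 \right)} \right)} + x\right) \left(\left(-11\right) 9 + 3\right) = \left(1 - 111\right) \left(\left(-11\right) 9 + 3\right) = - 110 \left(-99 + 3\right) = \left(-110\right) \left(-96\right) = 10560$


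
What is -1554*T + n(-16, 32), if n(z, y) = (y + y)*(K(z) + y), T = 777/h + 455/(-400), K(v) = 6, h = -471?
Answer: 42473399/6280 ≈ 6763.3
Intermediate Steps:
T = -35007/12560 (T = 777/(-471) + 455/(-400) = 777*(-1/471) + 455*(-1/400) = -259/157 - 91/80 = -35007/12560 ≈ -2.7872)
n(z, y) = 2*y*(6 + y) (n(z, y) = (y + y)*(6 + y) = (2*y)*(6 + y) = 2*y*(6 + y))
-1554*T + n(-16, 32) = -1554*(-35007/12560) + 2*32*(6 + 32) = 27200439/6280 + 2*32*38 = 27200439/6280 + 2432 = 42473399/6280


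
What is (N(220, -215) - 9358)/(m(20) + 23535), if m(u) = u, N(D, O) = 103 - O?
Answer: -1808/4711 ≈ -0.38378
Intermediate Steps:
(N(220, -215) - 9358)/(m(20) + 23535) = ((103 - 1*(-215)) - 9358)/(20 + 23535) = ((103 + 215) - 9358)/23555 = (318 - 9358)*(1/23555) = -9040*1/23555 = -1808/4711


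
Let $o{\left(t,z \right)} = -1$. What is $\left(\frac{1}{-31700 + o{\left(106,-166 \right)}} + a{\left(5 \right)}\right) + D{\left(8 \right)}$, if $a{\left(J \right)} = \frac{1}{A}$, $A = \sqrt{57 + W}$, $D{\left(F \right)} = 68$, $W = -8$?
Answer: $\frac{15121370}{221907} \approx 68.143$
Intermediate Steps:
$A = 7$ ($A = \sqrt{57 - 8} = \sqrt{49} = 7$)
$a{\left(J \right)} = \frac{1}{7}$
$\left(\frac{1}{-31700 + o{\left(106,-166 \right)}} + a{\left(5 \right)}\right) + D{\left(8 \right)} = \left(\frac{1}{-31700 - 1} + \frac{1}{7}\right) + 68 = \left(\frac{1}{-31701} + \frac{1}{7}\right) + 68 = \left(- \frac{1}{31701} + \frac{1}{7}\right) + 68 = \frac{31694}{221907} + 68 = \frac{15121370}{221907}$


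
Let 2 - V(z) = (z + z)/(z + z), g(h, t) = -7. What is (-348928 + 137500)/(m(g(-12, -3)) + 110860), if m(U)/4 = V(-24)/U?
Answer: -41111/21556 ≈ -1.9072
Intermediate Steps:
V(z) = 1 (V(z) = 2 - (z + z)/(z + z) = 2 - 2*z/(2*z) = 2 - 2*z*1/(2*z) = 2 - 1*1 = 2 - 1 = 1)
m(U) = 4/U (m(U) = 4*(1/U) = 4/U)
(-348928 + 137500)/(m(g(-12, -3)) + 110860) = (-348928 + 137500)/(4/(-7) + 110860) = -211428/(4*(-⅐) + 110860) = -211428/(-4/7 + 110860) = -211428/776016/7 = -211428*7/776016 = -41111/21556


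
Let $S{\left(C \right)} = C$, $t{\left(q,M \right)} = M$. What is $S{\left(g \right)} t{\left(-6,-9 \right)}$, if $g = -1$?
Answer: $9$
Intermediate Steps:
$S{\left(g \right)} t{\left(-6,-9 \right)} = \left(-1\right) \left(-9\right) = 9$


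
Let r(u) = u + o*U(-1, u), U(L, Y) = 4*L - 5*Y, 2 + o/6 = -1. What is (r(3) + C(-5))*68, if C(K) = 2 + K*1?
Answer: 23256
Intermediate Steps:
o = -18 (o = -12 + 6*(-1) = -12 - 6 = -18)
U(L, Y) = -5*Y + 4*L
r(u) = 72 + 91*u (r(u) = u - 18*(-5*u + 4*(-1)) = u - 18*(-5*u - 4) = u - 18*(-4 - 5*u) = u + (72 + 90*u) = 72 + 91*u)
C(K) = 2 + K
(r(3) + C(-5))*68 = ((72 + 91*3) + (2 - 5))*68 = ((72 + 273) - 3)*68 = (345 - 3)*68 = 342*68 = 23256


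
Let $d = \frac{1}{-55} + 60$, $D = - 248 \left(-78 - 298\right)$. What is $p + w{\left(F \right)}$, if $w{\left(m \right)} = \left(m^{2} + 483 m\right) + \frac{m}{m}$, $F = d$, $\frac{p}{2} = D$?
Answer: $\frac{662674761}{3025} \approx 2.1907 \cdot 10^{5}$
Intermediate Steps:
$D = 93248$ ($D = \left(-248\right) \left(-376\right) = 93248$)
$p = 186496$ ($p = 2 \cdot 93248 = 186496$)
$d = \frac{3299}{55}$ ($d = - \frac{1}{55} + 60 = \frac{3299}{55} \approx 59.982$)
$F = \frac{3299}{55} \approx 59.982$
$w{\left(m \right)} = 1 + m^{2} + 483 m$ ($w{\left(m \right)} = \left(m^{2} + 483 m\right) + 1 = 1 + m^{2} + 483 m$)
$p + w{\left(F \right)} = 186496 + \left(1 + \left(\frac{3299}{55}\right)^{2} + 483 \cdot \frac{3299}{55}\right) = 186496 + \left(1 + \frac{10883401}{3025} + \frac{1593417}{55}\right) = 186496 + \frac{98524361}{3025} = \frac{662674761}{3025}$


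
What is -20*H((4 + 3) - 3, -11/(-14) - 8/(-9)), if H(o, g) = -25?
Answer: 500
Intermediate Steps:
-20*H((4 + 3) - 3, -11/(-14) - 8/(-9)) = -20*(-25) = 500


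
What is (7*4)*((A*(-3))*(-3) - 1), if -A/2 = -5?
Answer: 2492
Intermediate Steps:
A = 10 (A = -2*(-5) = 10)
(7*4)*((A*(-3))*(-3) - 1) = (7*4)*((10*(-3))*(-3) - 1) = 28*(-30*(-3) - 1) = 28*(90 - 1) = 28*89 = 2492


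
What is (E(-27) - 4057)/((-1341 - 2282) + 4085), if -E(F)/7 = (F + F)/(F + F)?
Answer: -2032/231 ≈ -8.7965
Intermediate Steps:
E(F) = -7 (E(F) = -7*(F + F)/(F + F) = -7*2*F/(2*F) = -7*2*F*1/(2*F) = -7*1 = -7)
(E(-27) - 4057)/((-1341 - 2282) + 4085) = (-7 - 4057)/((-1341 - 2282) + 4085) = -4064/(-3623 + 4085) = -4064/462 = -4064*1/462 = -2032/231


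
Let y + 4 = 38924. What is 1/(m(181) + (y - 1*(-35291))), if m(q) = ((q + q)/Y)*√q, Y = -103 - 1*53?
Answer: 451499724/33506240088023 + 14118*√181/33506240088023 ≈ 1.3481e-5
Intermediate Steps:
Y = -156 (Y = -103 - 53 = -156)
m(q) = -q^(3/2)/78 (m(q) = ((q + q)/(-156))*√q = ((2*q)*(-1/156))*√q = (-q/78)*√q = -q^(3/2)/78)
y = 38920 (y = -4 + 38924 = 38920)
1/(m(181) + (y - 1*(-35291))) = 1/(-181*√181/78 + (38920 - 1*(-35291))) = 1/(-181*√181/78 + (38920 + 35291)) = 1/(-181*√181/78 + 74211) = 1/(74211 - 181*√181/78)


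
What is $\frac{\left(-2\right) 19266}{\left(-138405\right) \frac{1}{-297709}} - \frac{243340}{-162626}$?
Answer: $- \frac{310916954216498}{3751375255} \approx -82881.0$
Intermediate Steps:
$\frac{\left(-2\right) 19266}{\left(-138405\right) \frac{1}{-297709}} - \frac{243340}{-162626} = - \frac{38532}{\left(-138405\right) \left(- \frac{1}{297709}\right)} - - \frac{121670}{81313} = - \frac{38532}{\frac{138405}{297709}} + \frac{121670}{81313} = \left(-38532\right) \frac{297709}{138405} + \frac{121670}{81313} = - \frac{3823774396}{46135} + \frac{121670}{81313} = - \frac{310916954216498}{3751375255}$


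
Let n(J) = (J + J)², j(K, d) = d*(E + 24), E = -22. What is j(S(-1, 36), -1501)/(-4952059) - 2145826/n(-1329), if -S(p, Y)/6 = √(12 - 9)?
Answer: -5302523966903/17493059280438 ≈ -0.30312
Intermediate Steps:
S(p, Y) = -6*√3 (S(p, Y) = -6*√(12 - 9) = -6*√3)
j(K, d) = 2*d (j(K, d) = d*(-22 + 24) = d*2 = 2*d)
n(J) = 4*J² (n(J) = (2*J)² = 4*J²)
j(S(-1, 36), -1501)/(-4952059) - 2145826/n(-1329) = (2*(-1501))/(-4952059) - 2145826/(4*(-1329)²) = -3002*(-1/4952059) - 2145826/(4*1766241) = 3002/4952059 - 2145826/7064964 = 3002/4952059 - 2145826*1/7064964 = 3002/4952059 - 1072913/3532482 = -5302523966903/17493059280438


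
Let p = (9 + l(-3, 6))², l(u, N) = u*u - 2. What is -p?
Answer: -256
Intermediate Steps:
l(u, N) = -2 + u² (l(u, N) = u² - 2 = -2 + u²)
p = 256 (p = (9 + (-2 + (-3)²))² = (9 + (-2 + 9))² = (9 + 7)² = 16² = 256)
-p = -1*256 = -256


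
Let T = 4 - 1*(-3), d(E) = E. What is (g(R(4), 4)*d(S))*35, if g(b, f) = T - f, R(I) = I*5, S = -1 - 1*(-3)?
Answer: 210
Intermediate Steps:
S = 2 (S = -1 + 3 = 2)
R(I) = 5*I
T = 7 (T = 4 + 3 = 7)
g(b, f) = 7 - f
(g(R(4), 4)*d(S))*35 = ((7 - 1*4)*2)*35 = ((7 - 4)*2)*35 = (3*2)*35 = 6*35 = 210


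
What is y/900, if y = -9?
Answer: -1/100 ≈ -0.010000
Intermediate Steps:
y/900 = -9/900 = -9*1/900 = -1/100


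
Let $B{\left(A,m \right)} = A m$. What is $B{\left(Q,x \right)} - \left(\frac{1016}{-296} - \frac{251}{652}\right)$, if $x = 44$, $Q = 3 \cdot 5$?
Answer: $\frac{16013931}{24124} \approx 663.82$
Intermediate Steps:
$Q = 15$
$B{\left(Q,x \right)} - \left(\frac{1016}{-296} - \frac{251}{652}\right) = 15 \cdot 44 - \left(\frac{1016}{-296} - \frac{251}{652}\right) = 660 - \left(1016 \left(- \frac{1}{296}\right) - \frac{251}{652}\right) = 660 - \left(- \frac{127}{37} - \frac{251}{652}\right) = 660 - - \frac{92091}{24124} = 660 + \frac{92091}{24124} = \frac{16013931}{24124}$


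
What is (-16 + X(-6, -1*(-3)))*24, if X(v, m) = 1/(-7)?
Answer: -2712/7 ≈ -387.43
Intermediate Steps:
X(v, m) = -⅐
(-16 + X(-6, -1*(-3)))*24 = (-16 - ⅐)*24 = -113/7*24 = -2712/7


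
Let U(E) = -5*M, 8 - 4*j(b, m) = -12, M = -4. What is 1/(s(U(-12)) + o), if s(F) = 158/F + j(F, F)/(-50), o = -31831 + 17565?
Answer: -5/71291 ≈ -7.0135e-5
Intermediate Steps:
o = -14266
j(b, m) = 5 (j(b, m) = 2 - ¼*(-12) = 2 + 3 = 5)
U(E) = 20 (U(E) = -5*(-4) = 20)
s(F) = -⅒ + 158/F (s(F) = 158/F + 5/(-50) = 158/F + 5*(-1/50) = 158/F - ⅒ = -⅒ + 158/F)
1/(s(U(-12)) + o) = 1/((⅒)*(1580 - 1*20)/20 - 14266) = 1/((⅒)*(1/20)*(1580 - 20) - 14266) = 1/((⅒)*(1/20)*1560 - 14266) = 1/(39/5 - 14266) = 1/(-71291/5) = -5/71291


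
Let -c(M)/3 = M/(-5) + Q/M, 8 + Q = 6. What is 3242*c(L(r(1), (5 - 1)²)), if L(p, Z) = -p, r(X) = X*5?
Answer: -68082/5 ≈ -13616.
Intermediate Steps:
Q = -2 (Q = -8 + 6 = -2)
r(X) = 5*X
c(M) = 6/M + 3*M/5 (c(M) = -3*(M/(-5) - 2/M) = -3*(M*(-⅕) - 2/M) = -3*(-M/5 - 2/M) = -3*(-2/M - M/5) = 6/M + 3*M/5)
3242*c(L(r(1), (5 - 1)²)) = 3242*(6/((-5)) + 3*(-5)/5) = 3242*(6/((-1*5)) + 3*(-1*5)/5) = 3242*(6/(-5) + (⅗)*(-5)) = 3242*(6*(-⅕) - 3) = 3242*(-6/5 - 3) = 3242*(-21/5) = -68082/5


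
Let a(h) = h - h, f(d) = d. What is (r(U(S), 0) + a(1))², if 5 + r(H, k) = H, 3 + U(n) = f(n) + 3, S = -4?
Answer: 81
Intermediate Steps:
a(h) = 0
U(n) = n (U(n) = -3 + (n + 3) = -3 + (3 + n) = n)
r(H, k) = -5 + H
(r(U(S), 0) + a(1))² = ((-5 - 4) + 0)² = (-9 + 0)² = (-9)² = 81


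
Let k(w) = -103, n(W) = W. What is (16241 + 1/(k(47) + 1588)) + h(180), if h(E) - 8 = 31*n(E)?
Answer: 32416066/1485 ≈ 21829.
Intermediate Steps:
h(E) = 8 + 31*E
(16241 + 1/(k(47) + 1588)) + h(180) = (16241 + 1/(-103 + 1588)) + (8 + 31*180) = (16241 + 1/1485) + (8 + 5580) = (16241 + 1/1485) + 5588 = 24117886/1485 + 5588 = 32416066/1485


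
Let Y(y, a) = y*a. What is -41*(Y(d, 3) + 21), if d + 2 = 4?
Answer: -1107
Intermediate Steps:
d = 2 (d = -2 + 4 = 2)
Y(y, a) = a*y
-41*(Y(d, 3) + 21) = -41*(3*2 + 21) = -41*(6 + 21) = -41*27 = -1107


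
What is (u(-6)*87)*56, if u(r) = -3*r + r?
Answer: 58464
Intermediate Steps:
u(r) = -2*r
(u(-6)*87)*56 = (-2*(-6)*87)*56 = (12*87)*56 = 1044*56 = 58464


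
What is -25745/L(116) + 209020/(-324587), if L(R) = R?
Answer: -8380738635/37652092 ≈ -222.58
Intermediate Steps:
-25745/L(116) + 209020/(-324587) = -25745/116 + 209020/(-324587) = -25745*1/116 + 209020*(-1/324587) = -25745/116 - 209020/324587 = -8380738635/37652092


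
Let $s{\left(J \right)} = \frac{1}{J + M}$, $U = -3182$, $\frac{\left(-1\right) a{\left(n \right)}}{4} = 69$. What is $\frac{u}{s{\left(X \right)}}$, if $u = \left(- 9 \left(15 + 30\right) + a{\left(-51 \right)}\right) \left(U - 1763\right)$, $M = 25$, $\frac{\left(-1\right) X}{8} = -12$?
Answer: $407472945$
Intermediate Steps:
$X = 96$ ($X = \left(-8\right) \left(-12\right) = 96$)
$a{\left(n \right)} = -276$ ($a{\left(n \right)} = \left(-4\right) 69 = -276$)
$s{\left(J \right)} = \frac{1}{25 + J}$ ($s{\left(J \right)} = \frac{1}{J + 25} = \frac{1}{25 + J}$)
$u = 3367545$ ($u = \left(- 9 \left(15 + 30\right) - 276\right) \left(-3182 - 1763\right) = \left(\left(-9\right) 45 - 276\right) \left(-4945\right) = \left(-405 - 276\right) \left(-4945\right) = \left(-681\right) \left(-4945\right) = 3367545$)
$\frac{u}{s{\left(X \right)}} = \frac{3367545}{\frac{1}{25 + 96}} = \frac{3367545}{\frac{1}{121}} = 3367545 \frac{1}{\frac{1}{121}} = 3367545 \cdot 121 = 407472945$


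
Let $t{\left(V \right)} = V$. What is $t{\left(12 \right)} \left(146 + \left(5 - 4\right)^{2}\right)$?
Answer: $1764$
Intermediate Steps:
$t{\left(12 \right)} \left(146 + \left(5 - 4\right)^{2}\right) = 12 \left(146 + \left(5 - 4\right)^{2}\right) = 12 \left(146 + 1^{2}\right) = 12 \left(146 + 1\right) = 12 \cdot 147 = 1764$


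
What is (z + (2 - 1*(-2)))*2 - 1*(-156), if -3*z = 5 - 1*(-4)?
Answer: 158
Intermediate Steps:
z = -3 (z = -(5 - 1*(-4))/3 = -(5 + 4)/3 = -⅓*9 = -3)
(z + (2 - 1*(-2)))*2 - 1*(-156) = (-3 + (2 - 1*(-2)))*2 - 1*(-156) = (-3 + (2 + 2))*2 + 156 = (-3 + 4)*2 + 156 = 1*2 + 156 = 2 + 156 = 158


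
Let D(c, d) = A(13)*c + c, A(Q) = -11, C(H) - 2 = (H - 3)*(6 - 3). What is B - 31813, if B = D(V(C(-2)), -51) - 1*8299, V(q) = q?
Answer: -39982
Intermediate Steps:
C(H) = -7 + 3*H (C(H) = 2 + (H - 3)*(6 - 3) = 2 + (-3 + H)*3 = 2 + (-9 + 3*H) = -7 + 3*H)
D(c, d) = -10*c (D(c, d) = -11*c + c = -10*c)
B = -8169 (B = -10*(-7 + 3*(-2)) - 1*8299 = -10*(-7 - 6) - 8299 = -10*(-13) - 8299 = 130 - 8299 = -8169)
B - 31813 = -8169 - 31813 = -39982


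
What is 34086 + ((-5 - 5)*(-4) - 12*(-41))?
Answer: 34618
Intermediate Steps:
34086 + ((-5 - 5)*(-4) - 12*(-41)) = 34086 + (-10*(-4) + 492) = 34086 + (40 + 492) = 34086 + 532 = 34618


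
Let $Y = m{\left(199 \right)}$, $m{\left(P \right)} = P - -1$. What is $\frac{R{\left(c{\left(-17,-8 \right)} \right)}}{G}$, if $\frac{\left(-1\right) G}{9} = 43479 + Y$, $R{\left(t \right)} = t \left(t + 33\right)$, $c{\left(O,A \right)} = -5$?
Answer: $\frac{140}{393111} \approx 0.00035613$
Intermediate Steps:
$m{\left(P \right)} = 1 + P$ ($m{\left(P \right)} = P + 1 = 1 + P$)
$Y = 200$ ($Y = 1 + 199 = 200$)
$R{\left(t \right)} = t \left(33 + t\right)$
$G = -393111$ ($G = - 9 \left(43479 + 200\right) = \left(-9\right) 43679 = -393111$)
$\frac{R{\left(c{\left(-17,-8 \right)} \right)}}{G} = \frac{\left(-5\right) \left(33 - 5\right)}{-393111} = \left(-5\right) 28 \left(- \frac{1}{393111}\right) = \left(-140\right) \left(- \frac{1}{393111}\right) = \frac{140}{393111}$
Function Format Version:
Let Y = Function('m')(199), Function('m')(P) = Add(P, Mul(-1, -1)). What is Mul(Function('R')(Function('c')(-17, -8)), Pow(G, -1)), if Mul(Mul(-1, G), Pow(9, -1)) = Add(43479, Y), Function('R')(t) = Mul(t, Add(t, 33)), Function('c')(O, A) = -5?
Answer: Rational(140, 393111) ≈ 0.00035613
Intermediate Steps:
Function('m')(P) = Add(1, P) (Function('m')(P) = Add(P, 1) = Add(1, P))
Y = 200 (Y = Add(1, 199) = 200)
Function('R')(t) = Mul(t, Add(33, t))
G = -393111 (G = Mul(-9, Add(43479, 200)) = Mul(-9, 43679) = -393111)
Mul(Function('R')(Function('c')(-17, -8)), Pow(G, -1)) = Mul(Mul(-5, Add(33, -5)), Pow(-393111, -1)) = Mul(Mul(-5, 28), Rational(-1, 393111)) = Mul(-140, Rational(-1, 393111)) = Rational(140, 393111)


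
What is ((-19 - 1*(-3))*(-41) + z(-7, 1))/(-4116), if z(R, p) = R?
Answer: -649/4116 ≈ -0.15768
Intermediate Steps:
((-19 - 1*(-3))*(-41) + z(-7, 1))/(-4116) = ((-19 - 1*(-3))*(-41) - 7)/(-4116) = ((-19 + 3)*(-41) - 7)*(-1/4116) = (-16*(-41) - 7)*(-1/4116) = (656 - 7)*(-1/4116) = 649*(-1/4116) = -649/4116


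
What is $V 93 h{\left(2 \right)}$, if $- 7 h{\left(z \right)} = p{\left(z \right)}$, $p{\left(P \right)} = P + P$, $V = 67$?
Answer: $- \frac{24924}{7} \approx -3560.6$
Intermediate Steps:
$p{\left(P \right)} = 2 P$
$h{\left(z \right)} = - \frac{2 z}{7}$
$V 93 h{\left(2 \right)} = 67 \cdot 93 \left(\left(- \frac{2}{7}\right) 2\right) = 6231 \left(- \frac{4}{7}\right) = - \frac{24924}{7}$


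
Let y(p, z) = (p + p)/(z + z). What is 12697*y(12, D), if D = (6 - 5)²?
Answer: 152364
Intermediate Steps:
D = 1 (D = 1² = 1)
y(p, z) = p/z (y(p, z) = (2*p)/((2*z)) = (2*p)*(1/(2*z)) = p/z)
12697*y(12, D) = 12697*(12/1) = 12697*(12*1) = 12697*12 = 152364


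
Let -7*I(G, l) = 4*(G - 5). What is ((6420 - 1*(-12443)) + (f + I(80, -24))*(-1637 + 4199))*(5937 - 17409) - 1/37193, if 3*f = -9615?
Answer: 3542344274672111/37193 ≈ 9.5242e+10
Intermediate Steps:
f = -3205 (f = (⅓)*(-9615) = -3205)
I(G, l) = 20/7 - 4*G/7 (I(G, l) = -4*(G - 5)/7 = -4*(-5 + G)/7 = -(-20 + 4*G)/7 = 20/7 - 4*G/7)
((6420 - 1*(-12443)) + (f + I(80, -24))*(-1637 + 4199))*(5937 - 17409) - 1/37193 = ((6420 - 1*(-12443)) + (-3205 + (20/7 - 4/7*80))*(-1637 + 4199))*(5937 - 17409) - 1/37193 = ((6420 + 12443) + (-3205 + (20/7 - 320/7))*2562)*(-11472) - 1*1/37193 = (18863 + (-3205 - 300/7)*2562)*(-11472) - 1/37193 = (18863 - 22735/7*2562)*(-11472) - 1/37193 = (18863 - 8321010)*(-11472) - 1/37193 = -8302147*(-11472) - 1/37193 = 95242230384 - 1/37193 = 3542344274672111/37193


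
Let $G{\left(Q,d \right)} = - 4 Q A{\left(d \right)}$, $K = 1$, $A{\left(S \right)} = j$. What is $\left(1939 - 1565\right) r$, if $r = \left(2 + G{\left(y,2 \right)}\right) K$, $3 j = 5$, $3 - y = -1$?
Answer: $- \frac{27676}{3} \approx -9225.3$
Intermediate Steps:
$y = 4$ ($y = 3 - -1 = 3 + 1 = 4$)
$j = \frac{5}{3}$ ($j = \frac{1}{3} \cdot 5 = \frac{5}{3} \approx 1.6667$)
$A{\left(S \right)} = \frac{5}{3}$
$G{\left(Q,d \right)} = - \frac{20 Q}{3}$ ($G{\left(Q,d \right)} = - 4 Q \frac{5}{3} = - \frac{20 Q}{3}$)
$r = - \frac{74}{3}$ ($r = \left(2 - \frac{80}{3}\right) 1 = \left(- \frac{74}{3}\right) 1 = - \frac{74}{3} \approx -24.667$)
$\left(1939 - 1565\right) r = \left(1939 - 1565\right) \left(- \frac{74}{3}\right) = 374 \left(- \frac{74}{3}\right) = - \frac{27676}{3}$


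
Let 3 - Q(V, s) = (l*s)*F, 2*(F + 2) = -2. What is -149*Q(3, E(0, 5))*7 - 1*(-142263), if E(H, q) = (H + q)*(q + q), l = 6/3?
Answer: -173766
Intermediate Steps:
F = -3 (F = -2 + (1/2)*(-2) = -2 - 1 = -3)
l = 2 (l = 6*(1/3) = 2)
E(H, q) = 2*q*(H + q) (E(H, q) = (H + q)*(2*q) = 2*q*(H + q))
Q(V, s) = 3 + 6*s (Q(V, s) = 3 - 2*s*(-3) = 3 - (-6)*s = 3 + 6*s)
-149*Q(3, E(0, 5))*7 - 1*(-142263) = -149*(3 + 6*(2*5*(0 + 5)))*7 - 1*(-142263) = -149*(3 + 6*(2*5*5))*7 + 142263 = -149*(3 + 6*50)*7 + 142263 = -149*(3 + 300)*7 + 142263 = -149*303*7 + 142263 = -45147*7 + 142263 = -316029 + 142263 = -173766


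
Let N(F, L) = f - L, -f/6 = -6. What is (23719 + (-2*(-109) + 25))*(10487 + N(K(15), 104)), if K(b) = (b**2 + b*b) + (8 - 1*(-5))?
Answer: 249660078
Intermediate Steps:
f = 36 (f = -6*(-6) = 36)
K(b) = 13 + 2*b**2 (K(b) = (b**2 + b**2) + (8 + 5) = 2*b**2 + 13 = 13 + 2*b**2)
N(F, L) = 36 - L
(23719 + (-2*(-109) + 25))*(10487 + N(K(15), 104)) = (23719 + (-2*(-109) + 25))*(10487 + (36 - 1*104)) = (23719 + (218 + 25))*(10487 + (36 - 104)) = (23719 + 243)*(10487 - 68) = 23962*10419 = 249660078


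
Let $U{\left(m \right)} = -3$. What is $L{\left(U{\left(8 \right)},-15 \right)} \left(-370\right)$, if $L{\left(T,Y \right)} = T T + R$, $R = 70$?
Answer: $-29230$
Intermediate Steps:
$L{\left(T,Y \right)} = 70 + T^{2}$ ($L{\left(T,Y \right)} = T T + 70 = T^{2} + 70 = 70 + T^{2}$)
$L{\left(U{\left(8 \right)},-15 \right)} \left(-370\right) = \left(70 + \left(-3\right)^{2}\right) \left(-370\right) = \left(70 + 9\right) \left(-370\right) = 79 \left(-370\right) = -29230$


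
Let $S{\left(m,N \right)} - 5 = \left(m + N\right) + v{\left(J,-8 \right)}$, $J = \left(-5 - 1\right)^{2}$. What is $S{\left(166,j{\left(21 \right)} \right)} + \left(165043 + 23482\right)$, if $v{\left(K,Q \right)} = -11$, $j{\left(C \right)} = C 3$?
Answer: $188748$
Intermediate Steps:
$J = 36$ ($J = \left(-6\right)^{2} = 36$)
$j{\left(C \right)} = 3 C$
$S{\left(m,N \right)} = -6 + N + m$ ($S{\left(m,N \right)} = 5 - \left(11 - N - m\right) = 5 + \left(-11 + N + m\right) = -6 + N + m$)
$S{\left(166,j{\left(21 \right)} \right)} + \left(165043 + 23482\right) = \left(-6 + 3 \cdot 21 + 166\right) + \left(165043 + 23482\right) = \left(-6 + 63 + 166\right) + 188525 = 223 + 188525 = 188748$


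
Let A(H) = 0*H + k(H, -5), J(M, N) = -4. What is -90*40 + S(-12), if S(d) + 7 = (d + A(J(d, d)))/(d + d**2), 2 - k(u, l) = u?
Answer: -79355/22 ≈ -3607.0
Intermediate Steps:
k(u, l) = 2 - u
A(H) = 2 - H (A(H) = 0*H + (2 - H) = 0 + (2 - H) = 2 - H)
S(d) = -7 + (6 + d)/(d + d**2) (S(d) = -7 + (d + (2 - 1*(-4)))/(d + d**2) = -7 + (d + (2 + 4))/(d + d**2) = -7 + (d + 6)/(d + d**2) = -7 + (6 + d)/(d + d**2))
-90*40 + S(-12) = -90*40 + (6 - 7*(-12)**2 - 6*(-12))/((-12)*(1 - 12)) = -3600 - 1/12*(6 - 7*144 + 72)/(-11) = -3600 - 1/12*(-1/11)*(6 - 1008 + 72) = -3600 - 1/12*(-1/11)*(-930) = -3600 - 155/22 = -79355/22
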